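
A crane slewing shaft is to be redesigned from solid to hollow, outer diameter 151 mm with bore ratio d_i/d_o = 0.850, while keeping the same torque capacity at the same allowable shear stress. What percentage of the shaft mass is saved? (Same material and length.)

Equal τ_max and T ⇒ the solid shaft needs d_s³ = d_o³(1−k⁴), so d_s = 151·(1−0.850⁴)^(1/3) = 118.1 mm.
Area ratio A_h/A_s = d_o²(1−k²)/d_s² = (1−k²)/(1−k⁴)^(2/3) = 0.4539.
Mass saving = 1 − 0.4539 = 54.6 %.

54.6 %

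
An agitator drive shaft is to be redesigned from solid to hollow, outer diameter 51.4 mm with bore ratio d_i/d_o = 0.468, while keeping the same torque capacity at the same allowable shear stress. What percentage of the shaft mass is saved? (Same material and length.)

19.3 %

Equal τ_max and T ⇒ the solid shaft needs d_s³ = d_o³(1−k⁴), so d_s = 51.4·(1−0.468⁴)^(1/3) = 50.56 mm.
Area ratio A_h/A_s = d_o²(1−k²)/d_s² = (1−k²)/(1−k⁴)^(2/3) = 0.8070.
Mass saving = 1 − 0.8070 = 19.3 %.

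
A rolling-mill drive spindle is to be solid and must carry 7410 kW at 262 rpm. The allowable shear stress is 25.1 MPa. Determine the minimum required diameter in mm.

380 mm

ω = 2π·262/60 = 27.44 rad/s, so T = P/ω = 7410×10³ / 27.44 = 270100 N·m.
For a solid shaft τ_max = 16T/(πd³), so d = (16T/(π τ_allow))^(1/3) = (16·270100/(π·2.51×10^7))^(1/3) = 0.3798 m.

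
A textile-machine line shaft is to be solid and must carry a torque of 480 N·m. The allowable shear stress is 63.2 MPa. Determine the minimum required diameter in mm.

For a solid shaft τ_max = 16T/(πd³), so d = (16T/(π τ_allow))^(1/3) = (16·480.0/(π·6.32×10^7))^(1/3) = 0.03382 m.

33.8 mm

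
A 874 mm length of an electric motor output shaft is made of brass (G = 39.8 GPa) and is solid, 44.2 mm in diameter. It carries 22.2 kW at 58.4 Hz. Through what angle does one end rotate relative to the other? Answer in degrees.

ω = 2π·58.4 = 366.9 rad/s, so T = P/ω = 22.2×10³ / 366.9 = 60.50 N·m.
J = πd⁴/32 = π(0.0442)⁴/32 = 3.747×10^-7 m⁴.
θ = T·L/(G·J) = 60.50 × 0.874 / (39.8×10⁹ × 3.747×10^-7) = 3.546×10^-3 rad.

0.203°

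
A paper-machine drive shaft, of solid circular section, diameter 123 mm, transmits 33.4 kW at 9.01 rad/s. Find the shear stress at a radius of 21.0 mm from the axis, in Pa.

3.46e6 Pa

ω = 9.01 rad/s, so T = P/ω = 33.4×10³ / 9.010 = 3707 N·m.
J = πd⁴/32 = π(0.123)⁴/32 = 2.247×10^-5 m⁴.
Shear stress varies linearly with radius: τ = T·r/J = 3707 × 0.0210 / 2.247×10^-5 = 3.464×10^6 Pa.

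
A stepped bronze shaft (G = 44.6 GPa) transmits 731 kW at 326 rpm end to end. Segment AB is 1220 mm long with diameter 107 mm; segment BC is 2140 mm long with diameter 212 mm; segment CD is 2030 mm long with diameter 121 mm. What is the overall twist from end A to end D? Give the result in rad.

ω = 2π·326/60 = 34.14 rad/s, so T = P/ω = 731×10³ / 34.14 = 21410 N·m.
J_AB = π(0.107)⁴/32 = 1.29×10^-5 m⁴; J_BC = π(0.212)⁴/32 = 1.98×10^-4 m⁴; J_CD = π(0.121)⁴/32 = 2.10×10^-5 m⁴.
θ = (T/G)·Σ L_i/J_i = (21410/44.6×10⁹)·(1.22/1.29×10^-5 + 2.14/1.98×10^-4 + 2.03/2.10×10^-5) = 0.09701 rad.

0.0970 rad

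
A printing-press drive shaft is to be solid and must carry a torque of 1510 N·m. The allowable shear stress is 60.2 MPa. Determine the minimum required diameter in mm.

50.4 mm

For a solid shaft τ_max = 16T/(πd³), so d = (16T/(π τ_allow))^(1/3) = (16·1510/(π·6.02×10^7))^(1/3) = 0.05036 m.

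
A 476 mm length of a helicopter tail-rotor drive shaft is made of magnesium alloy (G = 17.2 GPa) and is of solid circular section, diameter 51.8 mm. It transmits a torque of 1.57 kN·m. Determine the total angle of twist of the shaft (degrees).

3.52°

J = πd⁴/32 = π(0.0518)⁴/32 = 7.068×10^-7 m⁴.
θ = T·L/(G·J) = 1570 × 0.476 / (17.2×10⁹ × 7.068×10^-7) = 0.06147 rad.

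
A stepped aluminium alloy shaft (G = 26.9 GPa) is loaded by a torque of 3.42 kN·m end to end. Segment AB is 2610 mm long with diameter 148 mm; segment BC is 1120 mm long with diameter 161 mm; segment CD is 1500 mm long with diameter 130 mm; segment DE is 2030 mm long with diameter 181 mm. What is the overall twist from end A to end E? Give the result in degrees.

J_AB = π(0.148)⁴/32 = 4.71×10^-5 m⁴; J_BC = π(0.161)⁴/32 = 6.60×10^-5 m⁴; J_CD = π(0.130)⁴/32 = 2.80×10^-5 m⁴; J_DE = π(0.181)⁴/32 = 1.05×10^-4 m⁴.
θ = (T/G)·Σ L_i/J_i = (3420/26.9×10⁹)·(2.61/4.71×10^-5 + 1.12/6.60×10^-5 + 1.50/2.80×10^-5 + 2.03/1.05×10^-4) = 0.01845 rad.

1.06°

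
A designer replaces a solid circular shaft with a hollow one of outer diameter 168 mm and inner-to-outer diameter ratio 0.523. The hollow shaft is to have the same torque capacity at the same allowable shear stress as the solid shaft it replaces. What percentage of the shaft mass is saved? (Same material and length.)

Equal τ_max and T ⇒ the solid shaft needs d_s³ = d_o³(1−k⁴), so d_s = 168·(1−0.523⁴)^(1/3) = 163.7 mm.
Area ratio A_h/A_s = d_o²(1−k²)/d_s² = (1−k²)/(1−k⁴)^(2/3) = 0.7651.
Mass saving = 1 − 0.7651 = 23.5 %.

23.5 %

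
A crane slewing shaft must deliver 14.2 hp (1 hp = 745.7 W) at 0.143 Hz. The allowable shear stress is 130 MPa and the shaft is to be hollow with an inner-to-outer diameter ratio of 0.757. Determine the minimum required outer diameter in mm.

88.3 mm

ω = 2π·0.143 = 0.8985 rad/s, so T = P/ω = 14.2×745.7 / 0.8985 = 11790 N·m.
For a hollow shaft with d_i/d_o = 0.757: τ_max = 16T/(π d_o³ (1−k⁴)), so d_o = [16T/(π τ_allow (1−k⁴))]^(1/3) = [16·11790/(π·1.30×10^8·0.6716)]^(1/3) = 0.08826 m.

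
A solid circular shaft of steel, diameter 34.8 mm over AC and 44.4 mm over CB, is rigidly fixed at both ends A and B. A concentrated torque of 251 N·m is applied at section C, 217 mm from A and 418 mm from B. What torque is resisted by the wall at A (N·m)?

Compatibility: T_A·a/J_AC = T_B·b/J_CB with T_A + T_B = T₀.
J_AC = 1.44×10^-7 m⁴, J_CB = 3.82×10^-7 m⁴, so T_A = T₀·(J_AC/a)/((J_AC/a)+(J_CB/b)) = 105.7 N·m, T_B = 145.3 N·m.

106 N·m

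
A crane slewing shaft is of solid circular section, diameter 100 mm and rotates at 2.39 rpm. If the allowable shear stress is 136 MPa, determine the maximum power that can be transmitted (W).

6680 W

J = πd⁴/32 = π(0.100)⁴/32 = 9.817×10^-6 m⁴.
T_max = τ_allow·J/r = 1.36×10^8 × 9.817×10^-6 / 0.0500 = 26700 N·m.
ω = 2π·2.39/60 = 0.2503 rad/s, so P_max = T_max·ω = 6683 W.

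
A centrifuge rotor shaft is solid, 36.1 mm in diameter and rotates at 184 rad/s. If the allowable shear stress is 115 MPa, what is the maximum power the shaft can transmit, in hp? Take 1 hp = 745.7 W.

J = πd⁴/32 = π(0.0361)⁴/32 = 1.667×10^-7 m⁴.
T_max = τ_allow·J/r = 1.15×10^8 × 1.667×10^-7 / 0.0181 = 1062 N·m.
ω = 184 rad/s, so P_max = T_max·ω = 1.955×10^5 W.

262 hp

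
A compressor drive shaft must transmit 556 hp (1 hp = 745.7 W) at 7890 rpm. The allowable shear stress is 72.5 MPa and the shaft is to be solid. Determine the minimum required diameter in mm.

32.8 mm

ω = 2π·7890/60 = 826.2 rad/s, so T = P/ω = 556×745.7 / 826.2 = 501.8 N·m.
For a solid shaft τ_max = 16T/(πd³), so d = (16T/(π τ_allow))^(1/3) = (16·501.8/(π·7.25×10^7))^(1/3) = 0.03279 m.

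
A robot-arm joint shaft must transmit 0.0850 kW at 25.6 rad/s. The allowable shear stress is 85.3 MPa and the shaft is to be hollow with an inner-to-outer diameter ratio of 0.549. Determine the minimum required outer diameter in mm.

6.02 mm

ω = 25.6 rad/s, so T = P/ω = 0.0850×10³ / 25.60 = 3.320 N·m.
For a hollow shaft with d_i/d_o = 0.549: τ_max = 16T/(π d_o³ (1−k⁴)), so d_o = [16T/(π τ_allow (1−k⁴))]^(1/3) = [16·3.320/(π·8.53×10^7·0.9092)]^(1/3) = 0.006019 m.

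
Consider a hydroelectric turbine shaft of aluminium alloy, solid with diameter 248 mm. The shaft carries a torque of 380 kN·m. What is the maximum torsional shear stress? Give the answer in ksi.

18.4 ksi

J = πd⁴/32 = π(0.248)⁴/32 = 3.714×10^-4 m⁴.
τ_max = T·r/J = 380000 × 0.124 / 3.714×10^-4 = 1.269×10^8 Pa.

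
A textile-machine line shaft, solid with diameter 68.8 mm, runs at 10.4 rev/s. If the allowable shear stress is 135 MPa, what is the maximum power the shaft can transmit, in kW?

564 kW

J = πd⁴/32 = π(0.0688)⁴/32 = 2.200×10^-6 m⁴.
T_max = τ_allow·J/r = 1.35×10^8 × 2.200×10^-6 / 0.0344 = 8632 N·m.
ω = 2π·10.4 = 65.35 rad/s, so P_max = T_max·ω = 5.641×10^5 W.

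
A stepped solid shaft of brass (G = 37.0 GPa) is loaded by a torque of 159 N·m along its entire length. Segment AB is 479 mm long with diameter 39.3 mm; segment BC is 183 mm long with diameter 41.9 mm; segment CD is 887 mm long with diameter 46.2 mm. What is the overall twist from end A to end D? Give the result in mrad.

J_AB = π(0.0393)⁴/32 = 2.34×10^-7 m⁴; J_BC = π(0.0419)⁴/32 = 3.03×10^-7 m⁴; J_CD = π(0.0462)⁴/32 = 4.47×10^-7 m⁴.
θ = (T/G)·Σ L_i/J_i = (159.0/37.0×10⁹)·(0.479/2.34×10^-7 + 0.183/3.03×10^-7 + 0.887/4.47×10^-7) = 0.01991 rad.

19.9 mrad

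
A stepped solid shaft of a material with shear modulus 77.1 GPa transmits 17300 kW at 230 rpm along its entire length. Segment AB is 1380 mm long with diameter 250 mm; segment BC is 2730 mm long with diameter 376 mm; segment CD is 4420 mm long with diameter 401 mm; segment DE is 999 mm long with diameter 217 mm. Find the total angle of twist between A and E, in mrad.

ω = 2π·230/60 = 24.09 rad/s, so T = P/ω = 17300×10³ / 24.09 = 718300 N·m.
J_AB = π(0.250)⁴/32 = 3.83×10^-4 m⁴; J_BC = π(0.376)⁴/32 = 1.96×10^-3 m⁴; J_CD = π(0.401)⁴/32 = 2.54×10^-3 m⁴; J_DE = π(0.217)⁴/32 = 2.18×10^-4 m⁴.
θ = (T/G)·Σ L_i/J_i = (718300/77.1×10⁹)·(1.38/3.83×10^-4 + 2.73/1.96×10^-3 + 4.42/2.54×10^-3 + 0.999/2.18×10^-4) = 0.1055 rad.

105 mrad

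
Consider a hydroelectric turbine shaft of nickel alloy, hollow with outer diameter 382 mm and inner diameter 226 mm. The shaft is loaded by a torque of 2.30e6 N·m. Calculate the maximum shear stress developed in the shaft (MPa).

239 MPa

J = π(d_o⁴ − d_i⁴)/32 = π(0.382⁴ − 0.226⁴)/32 = 1.834×10^-3 m⁴.
τ_max = T·r/J = 2.300e6 × 0.191 / 1.834×10^-3 = 2.395×10^8 Pa.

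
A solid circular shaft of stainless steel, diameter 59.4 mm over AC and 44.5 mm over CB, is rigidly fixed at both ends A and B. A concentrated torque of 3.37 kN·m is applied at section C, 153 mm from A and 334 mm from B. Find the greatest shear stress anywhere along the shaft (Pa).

7.16e7 Pa

Compatibility: T_A·a/J_AC = T_B·b/J_CB with T_A + T_B = T₀.
J_AC = 1.22×10^-6 m⁴, J_CB = 3.85×10^-7 m⁴, so T_A = T₀·(J_AC/a)/((J_AC/a)+(J_CB/b)) = 2945 N·m, T_B = 424.9 N·m.
τ in each portion: τ_AC = 7.16×10^7 Pa, τ_CB = 2.46×10^7 Pa; maximum is in AC.
τ_max = T_AC·r/J = 2945·0.0297/1.22×10^-6 = 7.157×10^7 Pa.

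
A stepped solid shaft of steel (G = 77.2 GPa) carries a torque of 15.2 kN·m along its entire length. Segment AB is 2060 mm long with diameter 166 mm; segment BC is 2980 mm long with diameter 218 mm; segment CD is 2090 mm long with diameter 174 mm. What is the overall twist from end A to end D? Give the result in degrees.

0.725°

J_AB = π(0.166)⁴/32 = 7.45×10^-5 m⁴; J_BC = π(0.218)⁴/32 = 2.22×10^-4 m⁴; J_CD = π(0.174)⁴/32 = 9.00×10^-5 m⁴.
θ = (T/G)·Σ L_i/J_i = (15200/77.2×10⁹)·(2.06/7.45×10^-5 + 2.98/2.22×10^-4 + 2.09/9.00×10^-5) = 0.01266 rad.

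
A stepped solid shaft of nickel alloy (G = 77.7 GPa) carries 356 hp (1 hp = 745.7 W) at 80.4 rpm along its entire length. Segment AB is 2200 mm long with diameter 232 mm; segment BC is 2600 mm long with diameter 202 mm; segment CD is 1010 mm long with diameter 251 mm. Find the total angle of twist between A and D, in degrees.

ω = 2π·80.4/60 = 8.419 rad/s, so T = P/ω = 356×745.7 / 8.419 = 31530 N·m.
J_AB = π(0.232)⁴/32 = 2.84×10^-4 m⁴; J_BC = π(0.202)⁴/32 = 1.63×10^-4 m⁴; J_CD = π(0.251)⁴/32 = 3.90×10^-4 m⁴.
θ = (T/G)·Σ L_i/J_i = (31530/77.7×10⁹)·(2.20/2.84×10^-4 + 2.60/1.63×10^-4 + 1.01/3.90×10^-4) = 0.01065 rad.

0.610°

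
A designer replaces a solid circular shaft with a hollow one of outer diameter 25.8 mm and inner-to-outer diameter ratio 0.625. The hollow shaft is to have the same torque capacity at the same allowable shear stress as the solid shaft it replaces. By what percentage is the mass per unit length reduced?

Equal τ_max and T ⇒ the solid shaft needs d_s³ = d_o³(1−k⁴), so d_s = 25.8·(1−0.625⁴)^(1/3) = 24.41 mm.
Area ratio A_h/A_s = d_o²(1−k²)/d_s² = (1−k²)/(1−k⁴)^(2/3) = 0.6805.
Mass saving = 1 − 0.6805 = 32.0 %.

32.0 %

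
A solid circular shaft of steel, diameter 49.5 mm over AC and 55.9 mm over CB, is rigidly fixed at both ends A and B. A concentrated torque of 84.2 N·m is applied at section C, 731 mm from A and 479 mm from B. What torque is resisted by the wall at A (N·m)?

24.2 N·m

Compatibility: T_A·a/J_AC = T_B·b/J_CB with T_A + T_B = T₀.
J_AC = 5.89×10^-7 m⁴, J_CB = 9.59×10^-7 m⁴, so T_A = T₀·(J_AC/a)/((J_AC/a)+(J_CB/b)) = 24.18 N·m, T_B = 60.02 N·m.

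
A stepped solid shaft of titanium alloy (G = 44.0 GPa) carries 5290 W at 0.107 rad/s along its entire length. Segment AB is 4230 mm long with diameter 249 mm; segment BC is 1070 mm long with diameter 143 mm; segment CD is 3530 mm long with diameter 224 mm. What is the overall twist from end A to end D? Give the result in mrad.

ω = 0.107 rad/s, so T = P/ω = 5290 / 0.1070 = 49440 N·m.
J_AB = π(0.249)⁴/32 = 3.77×10^-4 m⁴; J_BC = π(0.143)⁴/32 = 4.11×10^-5 m⁴; J_CD = π(0.224)⁴/32 = 2.47×10^-4 m⁴.
θ = (T/G)·Σ L_i/J_i = (49440/44.0×10⁹)·(4.23/3.77×10^-4 + 1.07/4.11×10^-5 + 3.53/2.47×10^-4) = 0.05793 rad.

57.9 mrad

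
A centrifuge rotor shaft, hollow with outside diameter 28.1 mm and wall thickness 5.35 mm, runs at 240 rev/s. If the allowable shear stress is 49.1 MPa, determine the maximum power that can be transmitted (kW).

J = π(d_o⁴ − d_i⁴)/32 = π(0.0281⁴ − 0.0174⁴)/32 = 5.221×10^-8 m⁴.
T_max = τ_allow·J/r = 4.91×10^7 × 5.221×10^-8 / 0.0140 = 182.5 N·m.
ω = 2π·240 = 1508 rad/s, so P_max = T_max·ω = 2.751×10^5 W.

275 kW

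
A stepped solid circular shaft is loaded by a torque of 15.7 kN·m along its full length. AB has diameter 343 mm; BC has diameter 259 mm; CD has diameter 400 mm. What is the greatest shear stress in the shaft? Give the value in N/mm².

4.60 N/mm²

Under the same torque, τ_max = 16T/(πd³) is largest where d is smallest — segment BC (d = 259 mm).
τ_max = 16·15700/(π·(0.259)³) = 4.602×10^6 Pa.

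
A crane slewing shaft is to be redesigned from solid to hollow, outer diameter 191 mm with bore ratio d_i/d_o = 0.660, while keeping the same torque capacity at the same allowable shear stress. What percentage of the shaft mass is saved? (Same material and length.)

35.1 %

Equal τ_max and T ⇒ the solid shaft needs d_s³ = d_o³(1−k⁴), so d_s = 191·(1−0.660⁴)^(1/3) = 178.1 mm.
Area ratio A_h/A_s = d_o²(1−k²)/d_s² = (1−k²)/(1−k⁴)^(2/3) = 0.6494.
Mass saving = 1 − 0.6494 = 35.1 %.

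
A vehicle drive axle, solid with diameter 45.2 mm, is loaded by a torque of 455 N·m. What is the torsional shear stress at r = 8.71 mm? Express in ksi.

1.40 ksi

J = πd⁴/32 = π(0.0452)⁴/32 = 4.098×10^-7 m⁴.
Shear stress varies linearly with radius: τ = T·r/J = 455.0 × 0.00871 / 4.098×10^-7 = 9.671×10^6 Pa.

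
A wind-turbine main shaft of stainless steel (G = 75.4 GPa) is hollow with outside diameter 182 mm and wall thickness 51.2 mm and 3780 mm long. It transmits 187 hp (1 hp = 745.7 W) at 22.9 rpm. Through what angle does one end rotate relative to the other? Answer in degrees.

1.61°

ω = 2π·22.9/60 = 2.398 rad/s, so T = P/ω = 187×745.7 / 2.398 = 58150 N·m.
J = π(d_o⁴ − d_i⁴)/32 = π(0.182⁴ − 0.0796⁴)/32 = 1.038×10^-4 m⁴.
θ = T·L/(G·J) = 58150 × 3.78 / (75.4×10⁹ × 1.038×10^-4) = 0.02809 rad.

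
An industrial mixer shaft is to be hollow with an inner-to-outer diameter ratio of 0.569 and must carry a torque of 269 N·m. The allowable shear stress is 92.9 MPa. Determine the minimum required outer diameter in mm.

For a hollow shaft with d_i/d_o = 0.569: τ_max = 16T/(π d_o³ (1−k⁴)), so d_o = [16T/(π τ_allow (1−k⁴))]^(1/3) = [16·269.0/(π·9.29×10^7·0.8952)]^(1/3) = 0.02544 m.

25.4 mm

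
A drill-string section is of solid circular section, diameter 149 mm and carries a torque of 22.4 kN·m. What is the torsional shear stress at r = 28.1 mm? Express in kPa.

J = πd⁴/32 = π(0.149)⁴/32 = 4.839×10^-5 m⁴.
Shear stress varies linearly with radius: τ = T·r/J = 22400 × 0.0281 / 4.839×10^-5 = 1.301×10^7 Pa.

13000 kPa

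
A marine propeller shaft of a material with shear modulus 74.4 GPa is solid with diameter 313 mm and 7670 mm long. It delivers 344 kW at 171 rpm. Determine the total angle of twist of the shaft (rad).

0.00210 rad

ω = 2π·171/60 = 17.91 rad/s, so T = P/ω = 344×10³ / 17.91 = 19210 N·m.
J = πd⁴/32 = π(0.313)⁴/32 = 9.423×10^-4 m⁴.
θ = T·L/(G·J) = 19210 × 7.67 / (74.4×10⁹ × 9.423×10^-4) = 2.102×10^-3 rad.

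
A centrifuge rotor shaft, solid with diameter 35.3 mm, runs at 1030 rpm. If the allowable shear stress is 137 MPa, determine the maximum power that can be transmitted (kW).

J = πd⁴/32 = π(0.0353)⁴/32 = 1.524×10^-7 m⁴.
T_max = τ_allow·J/r = 1.37×10^8 × 1.524×10^-7 / 0.0176 = 1183 N·m.
ω = 2π·1030/60 = 107.9 rad/s, so P_max = T_max·ω = 1.276×10^5 W.

128 kW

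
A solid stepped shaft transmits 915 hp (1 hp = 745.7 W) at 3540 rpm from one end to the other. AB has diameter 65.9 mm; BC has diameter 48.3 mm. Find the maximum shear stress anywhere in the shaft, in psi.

12100 psi

ω = 2π·3540/60 = 370.7 rad/s, so T = P/ω = 915×745.7 / 370.7 = 1841 N·m.
Under the same torque, τ_max = 16T/(πd³) is largest where d is smallest — segment BC (d = 48.3 mm).
τ_max = 16·1841/(π·(0.0483)³) = 8.319×10^7 Pa.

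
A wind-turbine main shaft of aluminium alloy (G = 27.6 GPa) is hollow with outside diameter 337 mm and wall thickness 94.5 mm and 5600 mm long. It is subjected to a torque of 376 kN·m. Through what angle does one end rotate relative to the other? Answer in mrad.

62.6 mrad

J = π(d_o⁴ − d_i⁴)/32 = π(0.337⁴ − 0.148⁴)/32 = 1.219×10^-3 m⁴.
θ = T·L/(G·J) = 376000 × 5.60 / (27.6×10⁹ × 1.219×10^-3) = 0.06258 rad.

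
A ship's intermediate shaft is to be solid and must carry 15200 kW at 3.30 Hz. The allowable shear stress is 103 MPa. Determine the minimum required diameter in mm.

331 mm

ω = 2π·3.30 = 20.73 rad/s, so T = P/ω = 15200×10³ / 20.73 = 733100 N·m.
For a solid shaft τ_max = 16T/(πd³), so d = (16T/(π τ_allow))^(1/3) = (16·733100/(π·1.03×10^8))^(1/3) = 0.3309 m.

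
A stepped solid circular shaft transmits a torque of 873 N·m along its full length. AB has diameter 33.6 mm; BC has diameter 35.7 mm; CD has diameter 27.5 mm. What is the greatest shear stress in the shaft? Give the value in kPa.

Under the same torque, τ_max = 16T/(πd³) is largest where d is smallest — segment CD (d = 27.5 mm).
τ_max = 16·873.0/(π·(0.0275)³) = 2.138×10^8 Pa.

214000 kPa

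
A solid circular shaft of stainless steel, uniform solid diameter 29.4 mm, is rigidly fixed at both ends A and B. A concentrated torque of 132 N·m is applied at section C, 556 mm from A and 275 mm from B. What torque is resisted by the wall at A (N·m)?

43.7 N·m

With uniform GJ and both ends fixed, compatibility θ_AC = θ_CB gives T_A·a = T_B·b, together with T_A + T_B = T₀.
T_A = T₀·b/(a+b) = 132.0·275/831.0 = 43.68 N·m; T_B = 88.32 N·m.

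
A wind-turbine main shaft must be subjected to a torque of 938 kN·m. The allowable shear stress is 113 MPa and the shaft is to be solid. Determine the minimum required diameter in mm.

348 mm

For a solid shaft τ_max = 16T/(πd³), so d = (16T/(π τ_allow))^(1/3) = (16·938000/(π·1.13×10^8))^(1/3) = 0.3484 m.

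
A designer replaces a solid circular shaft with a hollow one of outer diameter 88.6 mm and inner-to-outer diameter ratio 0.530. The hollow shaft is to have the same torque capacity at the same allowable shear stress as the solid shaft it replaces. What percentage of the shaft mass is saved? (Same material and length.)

24.0 %

Equal τ_max and T ⇒ the solid shaft needs d_s³ = d_o³(1−k⁴), so d_s = 88.6·(1−0.530⁴)^(1/3) = 86.21 mm.
Area ratio A_h/A_s = d_o²(1−k²)/d_s² = (1−k²)/(1−k⁴)^(2/3) = 0.7596.
Mass saving = 1 − 0.7596 = 24.0 %.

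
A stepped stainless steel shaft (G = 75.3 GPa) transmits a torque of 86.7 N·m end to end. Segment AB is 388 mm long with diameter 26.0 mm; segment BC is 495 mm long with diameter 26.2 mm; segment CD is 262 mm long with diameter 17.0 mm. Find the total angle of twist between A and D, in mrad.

59.1 mrad

J_AB = π(0.0260)⁴/32 = 4.49×10^-8 m⁴; J_BC = π(0.0262)⁴/32 = 4.63×10^-8 m⁴; J_CD = π(0.0170)⁴/32 = 8.20×10^-9 m⁴.
θ = (T/G)·Σ L_i/J_i = (86.70/75.3×10⁹)·(0.388/4.49×10^-8 + 0.495/4.63×10^-8 + 0.262/8.20×10^-9) = 0.05907 rad.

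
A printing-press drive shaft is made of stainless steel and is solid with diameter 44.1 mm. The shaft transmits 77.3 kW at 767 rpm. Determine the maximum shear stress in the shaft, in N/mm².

ω = 2π·767/60 = 80.32 rad/s, so T = P/ω = 77.3×10³ / 80.32 = 962.4 N·m.
J = πd⁴/32 = π(0.0441)⁴/32 = 3.713×10^-7 m⁴.
τ_max = T·r/J = 962.4 × 0.0221 / 3.713×10^-7 = 5.715×10^7 Pa.

57.1 N/mm²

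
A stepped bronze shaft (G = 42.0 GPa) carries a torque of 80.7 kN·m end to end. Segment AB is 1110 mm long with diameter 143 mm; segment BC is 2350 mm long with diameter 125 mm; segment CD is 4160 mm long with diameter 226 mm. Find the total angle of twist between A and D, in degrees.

J_AB = π(0.143)⁴/32 = 4.11×10^-5 m⁴; J_BC = π(0.125)⁴/32 = 2.40×10^-5 m⁴; J_CD = π(0.226)⁴/32 = 2.56×10^-4 m⁴.
θ = (T/G)·Σ L_i/J_i = (80700/42.0×10⁹)·(1.11/4.11×10^-5 + 2.35/2.40×10^-5 + 4.16/2.56×10^-4) = 0.2715 rad.

15.6°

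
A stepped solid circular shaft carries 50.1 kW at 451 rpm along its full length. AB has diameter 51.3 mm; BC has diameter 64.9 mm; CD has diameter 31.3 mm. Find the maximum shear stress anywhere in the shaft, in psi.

ω = 2π·451/60 = 47.23 rad/s, so T = P/ω = 50.1×10³ / 47.23 = 1061 N·m.
Under the same torque, τ_max = 16T/(πd³) is largest where d is smallest — segment CD (d = 31.3 mm).
τ_max = 16·1061/(π·(0.0313)³) = 1.762×10^8 Pa.

25600 psi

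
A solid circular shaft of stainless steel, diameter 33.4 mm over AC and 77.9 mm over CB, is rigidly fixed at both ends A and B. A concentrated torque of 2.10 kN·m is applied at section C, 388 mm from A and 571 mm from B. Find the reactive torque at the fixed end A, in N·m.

Compatibility: T_A·a/J_AC = T_B·b/J_CB with T_A + T_B = T₀.
J_AC = 1.22×10^-7 m⁴, J_CB = 3.62×10^-6 m⁴, so T_A = T₀·(J_AC/a)/((J_AC/a)+(J_CB/b)) = 99.49 N·m, T_B = 2001 N·m.

99.5 N·m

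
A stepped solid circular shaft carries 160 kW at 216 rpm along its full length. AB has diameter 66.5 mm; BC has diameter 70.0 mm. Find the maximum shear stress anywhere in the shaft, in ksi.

17.8 ksi

ω = 2π·216/60 = 22.62 rad/s, so T = P/ω = 160×10³ / 22.62 = 7074 N·m.
Under the same torque, τ_max = 16T/(πd³) is largest where d is smallest — segment AB (d = 66.5 mm).
τ_max = 16·7074/(π·(0.0665)³) = 1.225×10^8 Pa.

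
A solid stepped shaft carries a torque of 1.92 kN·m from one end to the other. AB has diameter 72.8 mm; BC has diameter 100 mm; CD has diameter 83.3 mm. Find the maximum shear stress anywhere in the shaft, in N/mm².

25.3 N/mm²

Under the same torque, τ_max = 16T/(πd³) is largest where d is smallest — segment AB (d = 72.8 mm).
τ_max = 16·1920/(π·(0.0728)³) = 2.534×10^7 Pa.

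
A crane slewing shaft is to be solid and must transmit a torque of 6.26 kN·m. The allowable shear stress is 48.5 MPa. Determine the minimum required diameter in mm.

For a solid shaft τ_max = 16T/(πd³), so d = (16T/(π τ_allow))^(1/3) = (16·6260/(π·4.85×10^7))^(1/3) = 0.08695 m.

86.9 mm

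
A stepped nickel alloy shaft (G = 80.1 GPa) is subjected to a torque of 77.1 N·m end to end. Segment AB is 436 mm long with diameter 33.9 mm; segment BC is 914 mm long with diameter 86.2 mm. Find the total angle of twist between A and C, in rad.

J_AB = π(0.0339)⁴/32 = 1.30×10^-7 m⁴; J_BC = π(0.0862)⁴/32 = 5.42×10^-6 m⁴.
θ = (T/G)·Σ L_i/J_i = (77.10/80.1×10⁹)·(0.436/1.30×10^-7 + 0.914/5.42×10^-6) = 3.399×10^-3 rad.

0.00340 rad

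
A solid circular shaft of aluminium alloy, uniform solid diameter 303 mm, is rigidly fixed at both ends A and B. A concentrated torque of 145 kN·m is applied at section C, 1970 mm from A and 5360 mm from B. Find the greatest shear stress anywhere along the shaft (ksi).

With uniform GJ and both ends fixed, compatibility θ_AC = θ_CB gives T_A·a = T_B·b, together with T_A + T_B = T₀.
T_A = T₀·b/(a+b) = 145000·5360/7330 = 106000 N·m; T_B = 38970 N·m.
τ in each portion: τ_AC = 1.94×10^7 Pa, τ_CB = 7.13×10^6 Pa; maximum is in AC.
τ_max = T_AC·r/J = 106000·0.151/8.28×10^-4 = 1.941×10^7 Pa.

2.82 ksi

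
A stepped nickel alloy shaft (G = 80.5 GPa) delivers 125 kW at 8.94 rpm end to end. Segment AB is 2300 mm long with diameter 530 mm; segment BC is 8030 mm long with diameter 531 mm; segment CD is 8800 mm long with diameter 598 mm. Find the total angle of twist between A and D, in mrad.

3.36 mrad

ω = 2π·8.94/60 = 0.9362 rad/s, so T = P/ω = 125×10³ / 0.9362 = 133500 N·m.
J_AB = π(0.530)⁴/32 = 7.75×10^-3 m⁴; J_BC = π(0.531)⁴/32 = 7.81×10^-3 m⁴; J_CD = π(0.598)⁴/32 = 0.0126 m⁴.
θ = (T/G)·Σ L_i/J_i = (133500/80.5×10⁹)·(2.30/7.75×10^-3 + 8.03/7.81×10^-3 + 8.80/0.0126) = 3.361×10^-3 rad.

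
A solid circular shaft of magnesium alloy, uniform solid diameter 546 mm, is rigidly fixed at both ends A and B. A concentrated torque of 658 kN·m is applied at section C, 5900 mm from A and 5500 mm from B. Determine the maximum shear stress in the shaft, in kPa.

10700 kPa

With uniform GJ and both ends fixed, compatibility θ_AC = θ_CB gives T_A·a = T_B·b, together with T_A + T_B = T₀.
T_A = T₀·b/(a+b) = 658000·5500/11400 = 317500 N·m; T_B = 340500 N·m.
τ in each portion: τ_AC = 9.93×10^6 Pa, τ_CB = 1.07×10^7 Pa; maximum is in CB.
τ_max = T_CB·r/J = 340500·0.273/8.73×10^-3 = 1.066×10^7 Pa.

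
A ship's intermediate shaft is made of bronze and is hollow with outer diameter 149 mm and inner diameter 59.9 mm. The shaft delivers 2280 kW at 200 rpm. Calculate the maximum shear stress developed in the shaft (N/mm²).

ω = 2π·200/60 = 20.94 rad/s, so T = P/ω = 2280×10³ / 20.94 = 108900 N·m.
J = π(d_o⁴ − d_i⁴)/32 = π(0.149⁴ − 0.0599⁴)/32 = 4.712×10^-5 m⁴.
τ_max = T·r/J = 108900 × 0.0745 / 4.712×10^-5 = 1.721×10^8 Pa.

172 N/mm²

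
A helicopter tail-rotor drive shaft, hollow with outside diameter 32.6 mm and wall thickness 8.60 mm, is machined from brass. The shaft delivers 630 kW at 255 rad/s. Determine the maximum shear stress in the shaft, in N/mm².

ω = 255 rad/s, so T = P/ω = 630×10³ / 255.0 = 2471 N·m.
J = π(d_o⁴ − d_i⁴)/32 = π(0.0326⁴ − 0.0154⁴)/32 = 1.054×10^-7 m⁴.
τ_max = T·r/J = 2471 × 0.0163 / 1.054×10^-7 = 3.822×10^8 Pa.

382 N/mm²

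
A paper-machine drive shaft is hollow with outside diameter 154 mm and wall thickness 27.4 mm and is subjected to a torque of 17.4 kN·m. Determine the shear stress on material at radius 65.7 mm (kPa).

25000 kPa

J = π(d_o⁴ − d_i⁴)/32 = π(0.154⁴ − 0.0992⁴)/32 = 4.571×10^-5 m⁴.
Shear stress varies linearly with radius: τ = T·r/J = 17400 × 0.0657 / 4.571×10^-5 = 2.501×10^7 Pa.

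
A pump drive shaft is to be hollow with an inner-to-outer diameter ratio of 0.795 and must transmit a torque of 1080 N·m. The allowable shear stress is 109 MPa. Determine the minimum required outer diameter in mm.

For a hollow shaft with d_i/d_o = 0.795: τ_max = 16T/(π d_o³ (1−k⁴)), so d_o = [16T/(π τ_allow (1−k⁴))]^(1/3) = [16·1080/(π·1.09×10^8·0.6005)]^(1/3) = 0.04380 m.

43.8 mm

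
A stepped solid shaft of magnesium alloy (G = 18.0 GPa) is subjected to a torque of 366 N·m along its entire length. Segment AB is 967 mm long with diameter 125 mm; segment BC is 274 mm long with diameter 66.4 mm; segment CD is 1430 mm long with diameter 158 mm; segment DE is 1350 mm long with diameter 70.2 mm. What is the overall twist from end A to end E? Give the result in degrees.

J_AB = π(0.125)⁴/32 = 2.40×10^-5 m⁴; J_BC = π(0.0664)⁴/32 = 1.91×10^-6 m⁴; J_CD = π(0.158)⁴/32 = 6.12×10^-5 m⁴; J_DE = π(0.0702)⁴/32 = 2.38×10^-6 m⁴.
θ = (T/G)·Σ L_i/J_i = (366.0/18.0×10⁹)·(0.967/2.40×10^-5 + 0.274/1.91×10^-6 + 1.43/6.12×10^-5 + 1.35/2.38×10^-6) = 0.01573 rad.

0.901°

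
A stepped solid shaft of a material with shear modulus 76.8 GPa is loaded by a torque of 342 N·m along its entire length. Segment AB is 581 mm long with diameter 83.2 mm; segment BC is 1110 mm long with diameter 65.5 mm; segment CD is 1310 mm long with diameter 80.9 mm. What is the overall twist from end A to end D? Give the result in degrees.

0.268°

J_AB = π(0.0832)⁴/32 = 4.70×10^-6 m⁴; J_BC = π(0.0655)⁴/32 = 1.81×10^-6 m⁴; J_CD = π(0.0809)⁴/32 = 4.21×10^-6 m⁴.
θ = (T/G)·Σ L_i/J_i = (342.0/76.8×10⁹)·(0.581/4.70×10^-6 + 1.11/1.81×10^-6 + 1.31/4.21×10^-6) = 4.673×10^-3 rad.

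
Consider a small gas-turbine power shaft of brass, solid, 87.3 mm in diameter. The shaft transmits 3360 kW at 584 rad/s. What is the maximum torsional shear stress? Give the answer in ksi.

6.39 ksi

ω = 584 rad/s, so T = P/ω = 3360×10³ / 584.0 = 5753 N·m.
J = πd⁴/32 = π(0.0873)⁴/32 = 5.702×10^-6 m⁴.
τ_max = T·r/J = 5753 × 0.0437 / 5.702×10^-6 = 4.404×10^7 Pa.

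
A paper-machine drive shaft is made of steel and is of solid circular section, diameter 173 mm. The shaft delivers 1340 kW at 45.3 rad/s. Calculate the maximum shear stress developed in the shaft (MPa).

ω = 45.3 rad/s, so T = P/ω = 1340×10³ / 45.30 = 29580 N·m.
J = πd⁴/32 = π(0.173)⁴/32 = 8.794×10^-5 m⁴.
τ_max = T·r/J = 29580 × 0.0865 / 8.794×10^-5 = 2.910×10^7 Pa.

29.1 MPa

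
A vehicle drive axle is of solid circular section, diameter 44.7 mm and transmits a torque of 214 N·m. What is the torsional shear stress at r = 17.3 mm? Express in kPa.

J = πd⁴/32 = π(0.0447)⁴/32 = 3.919×10^-7 m⁴.
Shear stress varies linearly with radius: τ = T·r/J = 214.0 × 0.0173 / 3.919×10^-7 = 9.446×10^6 Pa.

9450 kPa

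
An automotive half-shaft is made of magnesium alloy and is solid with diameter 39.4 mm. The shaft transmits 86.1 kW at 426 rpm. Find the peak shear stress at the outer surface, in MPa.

ω = 2π·426/60 = 44.61 rad/s, so T = P/ω = 86.1×10³ / 44.61 = 1930 N·m.
J = πd⁴/32 = π(0.0394)⁴/32 = 2.366×10^-7 m⁴.
τ_max = T·r/J = 1930 × 0.0197 / 2.366×10^-7 = 1.607×10^8 Pa.

161 MPa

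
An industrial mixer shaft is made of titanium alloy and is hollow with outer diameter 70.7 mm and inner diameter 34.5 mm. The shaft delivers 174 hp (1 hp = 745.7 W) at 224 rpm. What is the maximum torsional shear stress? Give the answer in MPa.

84.5 MPa

ω = 2π·224/60 = 23.46 rad/s, so T = P/ω = 174×745.7 / 23.46 = 5531 N·m.
J = π(d_o⁴ − d_i⁴)/32 = π(0.0707⁴ − 0.0345⁴)/32 = 2.314×10^-6 m⁴.
τ_max = T·r/J = 5531 × 0.0353 / 2.314×10^-6 = 8.451×10^7 Pa.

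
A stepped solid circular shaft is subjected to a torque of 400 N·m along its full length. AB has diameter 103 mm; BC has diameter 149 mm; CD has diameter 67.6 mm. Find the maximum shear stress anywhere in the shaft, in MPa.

6.59 MPa

Under the same torque, τ_max = 16T/(πd³) is largest where d is smallest — segment CD (d = 67.6 mm).
τ_max = 16·400.0/(π·(0.0676)³) = 6.595×10^6 Pa.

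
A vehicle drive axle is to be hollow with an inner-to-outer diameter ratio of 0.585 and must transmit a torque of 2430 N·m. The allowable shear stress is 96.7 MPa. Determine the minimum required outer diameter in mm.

For a hollow shaft with d_i/d_o = 0.585: τ_max = 16T/(π d_o³ (1−k⁴)), so d_o = [16T/(π τ_allow (1−k⁴))]^(1/3) = [16·2430/(π·9.67×10^7·0.8829)]^(1/3) = 0.05253 m.

52.5 mm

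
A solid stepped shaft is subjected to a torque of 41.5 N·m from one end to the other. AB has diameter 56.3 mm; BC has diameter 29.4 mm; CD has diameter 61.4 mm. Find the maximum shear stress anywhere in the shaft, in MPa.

Under the same torque, τ_max = 16T/(πd³) is largest where d is smallest — segment BC (d = 29.4 mm).
τ_max = 16·41.50/(π·(0.0294)³) = 8.317×10^6 Pa.

8.32 MPa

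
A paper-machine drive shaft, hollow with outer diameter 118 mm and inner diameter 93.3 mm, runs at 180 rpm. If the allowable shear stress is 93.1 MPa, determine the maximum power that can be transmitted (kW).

345 kW

J = π(d_o⁴ − d_i⁴)/32 = π(0.118⁴ − 0.0933⁴)/32 = 1.159×10^-5 m⁴.
T_max = τ_allow·J/r = 9.31×10^7 × 1.159×10^-5 / 0.0590 = 18300 N·m.
ω = 2π·180/60 = 18.85 rad/s, so P_max = T_max·ω = 3.449×10^5 W.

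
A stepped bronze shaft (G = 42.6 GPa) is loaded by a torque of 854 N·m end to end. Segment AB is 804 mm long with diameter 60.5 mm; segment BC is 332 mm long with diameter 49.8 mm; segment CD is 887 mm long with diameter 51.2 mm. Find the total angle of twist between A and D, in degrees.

J_AB = π(0.0605)⁴/32 = 1.32×10^-6 m⁴; J_BC = π(0.0498)⁴/32 = 6.04×10^-7 m⁴; J_CD = π(0.0512)⁴/32 = 6.75×10^-7 m⁴.
θ = (T/G)·Σ L_i/J_i = (854.0/42.6×10⁹)·(0.804/1.32×10^-6 + 0.332/6.04×10^-7 + 0.887/6.75×10^-7) = 0.04963 rad.

2.84°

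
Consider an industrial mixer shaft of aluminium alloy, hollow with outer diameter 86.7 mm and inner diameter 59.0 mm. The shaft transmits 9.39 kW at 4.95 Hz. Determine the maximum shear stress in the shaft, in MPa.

3.00 MPa

ω = 2π·4.95 = 31.10 rad/s, so T = P/ω = 9.39×10³ / 31.10 = 301.9 N·m.
J = π(d_o⁴ − d_i⁴)/32 = π(0.0867⁴ − 0.0590⁴)/32 = 4.358×10^-6 m⁴.
τ_max = T·r/J = 301.9 × 0.0433 / 4.358×10^-6 = 3.003×10^6 Pa.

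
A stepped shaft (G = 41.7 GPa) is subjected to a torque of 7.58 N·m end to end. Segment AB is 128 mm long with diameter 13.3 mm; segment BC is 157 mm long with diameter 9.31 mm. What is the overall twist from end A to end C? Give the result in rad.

0.0463 rad

J_AB = π(0.0133)⁴/32 = 3.07×10^-9 m⁴; J_BC = π(0.00931)⁴/32 = 7.38×10^-10 m⁴.
θ = (T/G)·Σ L_i/J_i = (7.580/41.7×10⁹)·(0.128/3.07×10^-9 + 0.157/7.38×10^-10) = 0.04627 rad.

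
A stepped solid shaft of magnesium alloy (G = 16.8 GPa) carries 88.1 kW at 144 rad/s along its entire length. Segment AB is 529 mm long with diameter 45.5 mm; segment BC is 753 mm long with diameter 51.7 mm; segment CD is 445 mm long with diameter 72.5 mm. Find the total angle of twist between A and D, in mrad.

90.9 mrad

ω = 144 rad/s, so T = P/ω = 88.1×10³ / 144.0 = 611.8 N·m.
J_AB = π(0.0455)⁴/32 = 4.21×10^-7 m⁴; J_BC = π(0.0517)⁴/32 = 7.01×10^-7 m⁴; J_CD = π(0.0725)⁴/32 = 2.71×10^-6 m⁴.
θ = (T/G)·Σ L_i/J_i = (611.8/16.8×10⁹)·(0.529/4.21×10^-7 + 0.753/7.01×10^-7 + 0.445/2.71×10^-6) = 0.09086 rad.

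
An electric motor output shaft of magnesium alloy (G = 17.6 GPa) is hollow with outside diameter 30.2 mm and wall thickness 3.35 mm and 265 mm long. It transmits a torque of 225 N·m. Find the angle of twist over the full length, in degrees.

J = π(d_o⁴ − d_i⁴)/32 = π(0.0302⁴ − 0.0235⁴)/32 = 5.172×10^-8 m⁴.
θ = T·L/(G·J) = 225.0 × 0.265 / (17.6×10⁹ × 5.172×10^-8) = 0.06550 rad.

3.75°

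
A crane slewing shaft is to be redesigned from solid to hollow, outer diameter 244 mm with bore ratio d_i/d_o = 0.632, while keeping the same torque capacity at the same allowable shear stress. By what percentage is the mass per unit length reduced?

32.6 %

Equal τ_max and T ⇒ the solid shaft needs d_s³ = d_o³(1−k⁴), so d_s = 244·(1−0.632⁴)^(1/3) = 230.3 mm.
Area ratio A_h/A_s = d_o²(1−k²)/d_s² = (1−k²)/(1−k⁴)^(2/3) = 0.6744.
Mass saving = 1 − 0.6744 = 32.6 %.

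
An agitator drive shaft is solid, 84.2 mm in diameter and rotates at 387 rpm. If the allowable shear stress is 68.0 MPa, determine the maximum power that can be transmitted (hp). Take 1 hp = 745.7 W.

J = πd⁴/32 = π(0.0842)⁴/32 = 4.935×10^-6 m⁴.
T_max = τ_allow·J/r = 6.80×10^7 × 4.935×10^-6 / 0.0421 = 7970 N·m.
ω = 2π·387/60 = 40.53 rad/s, so P_max = T_max·ω = 3.230×10^5 W.

433 hp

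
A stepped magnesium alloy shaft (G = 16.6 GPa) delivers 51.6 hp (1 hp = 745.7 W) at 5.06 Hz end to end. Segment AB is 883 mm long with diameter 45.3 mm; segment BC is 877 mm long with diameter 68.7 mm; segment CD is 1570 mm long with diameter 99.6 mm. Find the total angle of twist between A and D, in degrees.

11.3°

ω = 2π·5.06 = 31.79 rad/s, so T = P/ω = 51.6×745.7 / 31.79 = 1210 N·m.
J_AB = π(0.0453)⁴/32 = 4.13×10^-7 m⁴; J_BC = π(0.0687)⁴/32 = 2.19×10^-6 m⁴; J_CD = π(0.0996)⁴/32 = 9.66×10^-6 m⁴.
θ = (T/G)·Σ L_i/J_i = (1210/16.6×10⁹)·(0.883/4.13×10^-7 + 0.877/2.19×10^-6 + 1.57/9.66×10^-6) = 0.1968 rad.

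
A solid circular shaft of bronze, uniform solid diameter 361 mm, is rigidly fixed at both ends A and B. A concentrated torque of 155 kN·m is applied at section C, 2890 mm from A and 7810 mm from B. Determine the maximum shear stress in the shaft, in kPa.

With uniform GJ and both ends fixed, compatibility θ_AC = θ_CB gives T_A·a = T_B·b, together with T_A + T_B = T₀.
T_A = T₀·b/(a+b) = 155000·7810/10700 = 113100 N·m; T_B = 41860 N·m.
τ in each portion: τ_AC = 1.22×10^7 Pa, τ_CB = 4.53×10^6 Pa; maximum is in AC.
τ_max = T_AC·r/J = 113100·0.180/1.67×10^-3 = 1.225×10^7 Pa.

12200 kPa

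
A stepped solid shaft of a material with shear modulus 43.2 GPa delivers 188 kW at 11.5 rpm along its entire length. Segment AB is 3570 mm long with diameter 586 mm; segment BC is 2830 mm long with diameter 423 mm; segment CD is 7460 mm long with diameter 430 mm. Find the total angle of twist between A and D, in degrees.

0.710°

ω = 2π·11.5/60 = 1.204 rad/s, so T = P/ω = 188×10³ / 1.204 = 156100 N·m.
J_AB = π(0.586)⁴/32 = 0.0116 m⁴; J_BC = π(0.423)⁴/32 = 3.14×10^-3 m⁴; J_CD = π(0.430)⁴/32 = 3.36×10^-3 m⁴.
θ = (T/G)·Σ L_i/J_i = (156100/43.2×10⁹)·(3.57/0.0116 + 2.83/3.14×10^-3 + 7.46/3.36×10^-3) = 0.01240 rad.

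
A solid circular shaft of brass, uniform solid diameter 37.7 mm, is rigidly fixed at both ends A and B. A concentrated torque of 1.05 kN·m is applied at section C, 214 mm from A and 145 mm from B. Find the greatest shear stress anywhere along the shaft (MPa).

With uniform GJ and both ends fixed, compatibility θ_AC = θ_CB gives T_A·a = T_B·b, together with T_A + T_B = T₀.
T_A = T₀·b/(a+b) = 1050·145/359.0 = 424.1 N·m; T_B = 625.9 N·m.
τ in each portion: τ_AC = 4.03×10^7 Pa, τ_CB = 5.95×10^7 Pa; maximum is in CB.
τ_max = T_CB·r/J = 625.9·0.0189/1.98×10^-7 = 5.949×10^7 Pa.

59.5 MPa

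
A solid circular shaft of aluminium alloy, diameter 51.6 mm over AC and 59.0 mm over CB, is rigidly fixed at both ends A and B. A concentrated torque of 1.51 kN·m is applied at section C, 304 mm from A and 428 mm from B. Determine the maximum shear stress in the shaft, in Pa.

Compatibility: T_A·a/J_AC = T_B·b/J_CB with T_A + T_B = T₀.
J_AC = 6.96×10^-7 m⁴, J_CB = 1.19×10^-6 m⁴, so T_A = T₀·(J_AC/a)/((J_AC/a)+(J_CB/b)) = 682.0 N·m, T_B = 828.0 N·m.
τ in each portion: τ_AC = 2.53×10^7 Pa, τ_CB = 2.05×10^7 Pa; maximum is in AC.
τ_max = T_AC·r/J = 682.0·0.0258/6.96×10^-7 = 2.528×10^7 Pa.

2.53e7 Pa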